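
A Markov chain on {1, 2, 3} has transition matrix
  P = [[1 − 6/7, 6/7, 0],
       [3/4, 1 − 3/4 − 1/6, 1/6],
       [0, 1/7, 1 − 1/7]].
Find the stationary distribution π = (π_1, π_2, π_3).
π = (21/73, 24/73, 28/73)

This is a birth-death chain on three states, which satisfies detailed balance: π_1 · P_{12} = π_2 · P_{21} and π_2 · P_{23} = π_3 · P_{32}.
From π_1 · 6/7 = π_2 · 3/4: π_2/π_1 = (6/7)/(3/4) = 8/7.
From π_2 · 1/6 = π_3 · 1/7: π_3/π_2 = (1/6)/(1/7) = 7/6.
Take π_1 proportional to 1; then unnormalized π = (1, 8/7, 4/3). Normalize by dividing by the sum 73/21:
  π = (21/73, 24/73, 28/73).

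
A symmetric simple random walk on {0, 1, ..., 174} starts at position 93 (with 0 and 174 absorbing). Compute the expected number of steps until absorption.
E[τ | X_0 = 93] = 7533

Let v_k = E[τ | X_0 = k]. Boundary: v_0 = v_174 = 0. Recurrence: v_k = 1 + (v_{k-1} + v_{k+1})/2 for 1 ≤ k ≤ 173. The particular solution to v_k − (v_{k-1} + v_{k+1})/2 = 1 is v_k = −k^2. Adding homogeneous solution A + B k and matching boundaries gives v_k = k (174 − k). Substituting k = 93: v_93 = 93 · 81 = 7533.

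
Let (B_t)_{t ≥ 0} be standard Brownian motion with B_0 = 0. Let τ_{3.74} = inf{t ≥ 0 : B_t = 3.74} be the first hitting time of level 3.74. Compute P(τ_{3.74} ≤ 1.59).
P(τ_{3.74} ≤ 1.59) = 2(1 − Φ(3.74/√1.59)) = 2(1 − Φ(2.9660)) ≈ 0.0030

By the reflection principle for standard BM, P(τ_b ≤ t) = 2 · P(B_t ≥ b). Since B_t ~ N(0, t), P(B_t ≥ 3.74) = 1 − Φ(3.74/√t) = 1 − Φ(3.74/√1.59) = 1 − Φ(2.9660) ≈ 0.00151. Doubling: P(τ_{3.74} ≤ 1.59) ≈ 2 · 0.00151 = 0.00302 ≈ 0.0030.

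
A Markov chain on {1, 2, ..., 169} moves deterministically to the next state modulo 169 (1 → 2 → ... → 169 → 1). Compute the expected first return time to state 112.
E[T_112 | X_0 = 112] = 169

The chain cycles deterministically, so starting at state 112 it returns in exactly 169 steps. Equivalently, the stationary distribution is uniform π_j = 1/169 for every state j, so by Kac's formula E[T_112] = 1/π_112 = 169.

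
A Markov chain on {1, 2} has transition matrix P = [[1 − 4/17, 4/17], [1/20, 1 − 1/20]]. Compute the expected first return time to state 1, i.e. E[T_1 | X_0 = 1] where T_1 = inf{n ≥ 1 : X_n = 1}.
E[T_1 | X_0 = 1] = 1/π_1 = 97/17

For an irreducible recurrent Markov chain with stationary distribution π, E[T_i | X_0 = i] = 1/π_i (Kac's formula). Here π_1 = (1/20)/(4/17 + 1/20) = (1/20)/(97/340) = 17/97, so E[T_1 | X_0 = 1] = 1/π_1 = (4/17 + 1/20)/(1/20) = (97/340)/(1/20) = 97/17.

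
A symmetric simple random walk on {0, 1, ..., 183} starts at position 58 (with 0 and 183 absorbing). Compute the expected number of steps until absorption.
E[τ | X_0 = 58] = 7250

Let v_k = E[τ | X_0 = k]. Boundary: v_0 = v_183 = 0. Recurrence: v_k = 1 + (v_{k-1} + v_{k+1})/2 for 1 ≤ k ≤ 182. The particular solution to v_k − (v_{k-1} + v_{k+1})/2 = 1 is v_k = −k^2. Adding homogeneous solution A + B k and matching boundaries gives v_k = k (183 − k). Substituting k = 58: v_58 = 58 · 125 = 7250.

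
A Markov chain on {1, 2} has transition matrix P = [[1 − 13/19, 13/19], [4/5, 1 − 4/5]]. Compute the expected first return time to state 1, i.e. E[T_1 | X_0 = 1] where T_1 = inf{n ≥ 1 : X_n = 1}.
E[T_1 | X_0 = 1] = 1/π_1 = 141/76

For an irreducible recurrent Markov chain with stationary distribution π, E[T_i | X_0 = i] = 1/π_i (Kac's formula). Here π_1 = (4/5)/(13/19 + 4/5) = (4/5)/(141/95) = 76/141, so E[T_1 | X_0 = 1] = 1/π_1 = (13/19 + 4/5)/(4/5) = (141/95)/(4/5) = 141/76.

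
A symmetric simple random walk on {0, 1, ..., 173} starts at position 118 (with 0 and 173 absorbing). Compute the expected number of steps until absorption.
E[τ | X_0 = 118] = 6490

Let v_k = E[τ | X_0 = k]. Boundary: v_0 = v_173 = 0. Recurrence: v_k = 1 + (v_{k-1} + v_{k+1})/2 for 1 ≤ k ≤ 172. The particular solution to v_k − (v_{k-1} + v_{k+1})/2 = 1 is v_k = −k^2. Adding homogeneous solution A + B k and matching boundaries gives v_k = k (173 − k). Substituting k = 118: v_118 = 118 · 55 = 6490.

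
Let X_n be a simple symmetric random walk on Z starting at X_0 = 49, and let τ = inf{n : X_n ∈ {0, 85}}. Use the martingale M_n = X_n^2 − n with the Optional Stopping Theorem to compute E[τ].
E[τ] = 1764

M_n = X_n^2 − n is a martingale (since E[X_{n+1}^2 | F_n] = X_n^2 + 1). By OST (τ has finite mean in a bounded region), E[M_τ] = E[M_0] = X_0^2 − 0 = 49^2 = 2401. Also E[M_τ] = E[X_τ^2] − E[τ]. The walk exits at 0 or 85, with P(hit 85 first) = 49/85, so E[X_τ^2] = 85^2 · 49/85 + 0 = 4165. Thus E[τ] = E[X_τ^2] − E[M_τ] = 4165 − 2401 = 1764 = 49(85 − 49) = 1764.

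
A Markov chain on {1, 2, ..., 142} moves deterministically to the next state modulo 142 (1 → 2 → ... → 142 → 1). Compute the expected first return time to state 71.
E[T_71 | X_0 = 71] = 142

The chain cycles deterministically, so starting at state 71 it returns in exactly 142 steps. Equivalently, the stationary distribution is uniform π_j = 1/142 for every state j, so by Kac's formula E[T_71] = 1/π_71 = 142.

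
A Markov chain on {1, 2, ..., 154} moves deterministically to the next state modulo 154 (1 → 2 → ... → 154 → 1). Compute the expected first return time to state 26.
E[T_26 | X_0 = 26] = 154

The chain cycles deterministically, so starting at state 26 it returns in exactly 154 steps. Equivalently, the stationary distribution is uniform π_j = 1/154 for every state j, so by Kac's formula E[T_26] = 1/π_26 = 154.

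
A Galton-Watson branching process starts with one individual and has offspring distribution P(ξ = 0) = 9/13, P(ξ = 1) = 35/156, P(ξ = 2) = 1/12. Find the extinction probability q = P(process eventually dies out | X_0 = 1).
q = 1

Mean offspring μ = 0·9/13 + 1·35/156 + 2·1/12 = 61/156 ≤ 1. For μ ≤ 1 with offspring not concentrated at 1, the Galton-Watson process goes extinct almost surely, so q = 1.
(Algebraic check: The pgf is f(s) = 9/13 + 35/156·s + 1/12·s². The extinction probability q is the smallest fixed point of f in [0, 1]. Setting s = f(s):
  1/12·s² + (35/156 − 1)·s + 9/13 = 0
  1/12·s² − (9/13 + 1/12)·s + 9/13 = 0
which factors as (s − 1)·(1/12·s − 9/13) = 0, giving roots s = 1 and s = (9/13)/(1/12) = 108/13. Since 108/13 ≥ 1, the smallest root in [0, 1] is s = 1.)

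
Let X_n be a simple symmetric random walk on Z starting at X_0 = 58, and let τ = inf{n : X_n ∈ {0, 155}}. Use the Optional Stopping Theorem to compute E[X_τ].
E[X_τ] = 58

X_n is a martingale and τ is a bounded-mean stopping time (indeed τ is finite a.s. with bounded expectation since the walk is in a bounded region). By the OST, E[X_τ] = E[X_0] = 58. Equivalently: E[X_τ] = 155 · P(hit 155 first) + 0 · P(hit 0 first) = 155 · (58/155) = 58.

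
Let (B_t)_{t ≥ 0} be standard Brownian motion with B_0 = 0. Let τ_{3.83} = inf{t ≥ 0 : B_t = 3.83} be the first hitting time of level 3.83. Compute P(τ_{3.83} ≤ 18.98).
P(τ_{3.83} ≤ 18.98) = 2(1 − Φ(3.83/√18.98)) = 2(1 − Φ(0.8791)) ≈ 0.3793

By the reflection principle for standard BM, P(τ_b ≤ t) = 2 · P(B_t ≥ b). Since B_t ~ N(0, t), P(B_t ≥ 3.83) = 1 − Φ(3.83/√t) = 1 − Φ(3.83/√18.98) = 1 − Φ(0.8791) ≈ 0.18967. Doubling: P(τ_{3.83} ≤ 18.98) ≈ 2 · 0.18967 = 0.37934 ≈ 0.3793.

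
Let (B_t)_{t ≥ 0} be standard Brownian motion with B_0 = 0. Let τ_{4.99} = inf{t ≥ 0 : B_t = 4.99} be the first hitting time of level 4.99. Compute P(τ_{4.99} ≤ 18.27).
P(τ_{4.99} ≤ 18.27) = 2(1 − Φ(4.99/√18.27)) = 2(1 − Φ(1.1674)) ≈ 0.2430

By the reflection principle for standard BM, P(τ_b ≤ t) = 2 · P(B_t ≥ b). Since B_t ~ N(0, t), P(B_t ≥ 4.99) = 1 − Φ(4.99/√t) = 1 − Φ(4.99/√18.27) = 1 − Φ(1.1674) ≈ 0.12152. Doubling: P(τ_{4.99} ≤ 18.27) ≈ 2 · 0.12152 = 0.24304 ≈ 0.2430.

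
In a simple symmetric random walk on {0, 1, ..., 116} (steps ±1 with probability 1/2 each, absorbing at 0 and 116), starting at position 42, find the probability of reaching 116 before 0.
P(hit 116 before 0) = 42/116 = 21/58

Let u_k = P(hit 116 before 0 | start at k). Then u_0 = 0, u_116 = 1, and u_k = u_{k-1}/2 + u_{k+1}/2 for 1 ≤ k ≤ 115. This harmonic recurrence is solved by u_k = k/116, giving u_42 = 42/116 = 21/58.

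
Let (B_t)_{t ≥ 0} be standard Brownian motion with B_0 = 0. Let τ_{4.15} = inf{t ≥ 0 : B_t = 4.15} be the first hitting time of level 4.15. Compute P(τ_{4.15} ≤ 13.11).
P(τ_{4.15} ≤ 13.11) = 2(1 − Φ(4.15/√13.11)) = 2(1 − Φ(1.1462)) ≈ 0.2517

By the reflection principle for standard BM, P(τ_b ≤ t) = 2 · P(B_t ≥ b). Since B_t ~ N(0, t), P(B_t ≥ 4.15) = 1 − Φ(4.15/√t) = 1 − Φ(4.15/√13.11) = 1 − Φ(1.1462) ≈ 0.12586. Doubling: P(τ_{4.15} ≤ 13.11) ≈ 2 · 0.12586 = 0.25172 ≈ 0.2517.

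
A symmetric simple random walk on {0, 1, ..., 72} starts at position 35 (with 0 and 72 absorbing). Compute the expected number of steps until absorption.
E[τ | X_0 = 35] = 1295

Let v_k = E[τ | X_0 = k]. Boundary: v_0 = v_72 = 0. Recurrence: v_k = 1 + (v_{k-1} + v_{k+1})/2 for 1 ≤ k ≤ 71. The particular solution to v_k − (v_{k-1} + v_{k+1})/2 = 1 is v_k = −k^2. Adding homogeneous solution A + B k and matching boundaries gives v_k = k (72 − k). Substituting k = 35: v_35 = 35 · 37 = 1295.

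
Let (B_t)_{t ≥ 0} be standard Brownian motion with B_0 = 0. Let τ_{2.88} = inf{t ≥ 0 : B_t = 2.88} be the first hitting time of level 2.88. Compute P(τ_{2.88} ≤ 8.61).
P(τ_{2.88} ≤ 8.61) = 2(1 − Φ(2.88/√8.61)) = 2(1 − Φ(0.9815)) ≈ 0.3263

By the reflection principle for standard BM, P(τ_b ≤ t) = 2 · P(B_t ≥ b). Since B_t ~ N(0, t), P(B_t ≥ 2.88) = 1 − Φ(2.88/√t) = 1 − Φ(2.88/√8.61) = 1 − Φ(0.9815) ≈ 0.16317. Doubling: P(τ_{2.88} ≤ 8.61) ≈ 2 · 0.16317 = 0.32634 ≈ 0.3263.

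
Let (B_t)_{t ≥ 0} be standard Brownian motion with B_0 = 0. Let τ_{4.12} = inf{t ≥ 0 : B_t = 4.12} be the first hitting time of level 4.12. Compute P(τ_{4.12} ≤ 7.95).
P(τ_{4.12} ≤ 7.95) = 2(1 − Φ(4.12/√7.95)) = 2(1 − Φ(1.4612)) ≈ 0.1440

By the reflection principle for standard BM, P(τ_b ≤ t) = 2 · P(B_t ≥ b). Since B_t ~ N(0, t), P(B_t ≥ 4.12) = 1 − Φ(4.12/√t) = 1 − Φ(4.12/√7.95) = 1 − Φ(1.4612) ≈ 0.07198. Doubling: P(τ_{4.12} ≤ 7.95) ≈ 2 · 0.07198 = 0.14396 ≈ 0.1440.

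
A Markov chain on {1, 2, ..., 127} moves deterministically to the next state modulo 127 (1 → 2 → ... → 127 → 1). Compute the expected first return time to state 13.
E[T_13 | X_0 = 13] = 127

The chain cycles deterministically, so starting at state 13 it returns in exactly 127 steps. Equivalently, the stationary distribution is uniform π_j = 1/127 for every state j, so by Kac's formula E[T_13] = 1/π_13 = 127.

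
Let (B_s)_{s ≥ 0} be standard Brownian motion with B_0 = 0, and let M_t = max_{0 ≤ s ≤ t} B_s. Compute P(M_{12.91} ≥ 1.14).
P(M_{12.91} ≥ 1.14) = 2·P(B_{12.91} ≥ 1.14) = 2(1 − Φ(1.14/√12.91)) ≈ 0.7510

By the reflection principle for Brownian motion, P(M_t ≥ a) = 2 · P(B_t ≥ a) for a ≥ 0. Since B_t ~ N(0, t), P(B_t ≥ 1.14) = 1 − Φ(1.14/√t) = 1 − Φ(1.14/√12.91) = 1 − Φ(0.3173). So
  P(M_{12.91} ≥ 1.14) = 2(1 − Φ(0.3173)) ≈ 0.7510.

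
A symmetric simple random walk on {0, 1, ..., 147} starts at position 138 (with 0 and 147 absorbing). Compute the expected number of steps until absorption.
E[τ | X_0 = 138] = 1242

Let v_k = E[τ | X_0 = k]. Boundary: v_0 = v_147 = 0. Recurrence: v_k = 1 + (v_{k-1} + v_{k+1})/2 for 1 ≤ k ≤ 146. The particular solution to v_k − (v_{k-1} + v_{k+1})/2 = 1 is v_k = −k^2. Adding homogeneous solution A + B k and matching boundaries gives v_k = k (147 − k). Substituting k = 138: v_138 = 138 · 9 = 1242.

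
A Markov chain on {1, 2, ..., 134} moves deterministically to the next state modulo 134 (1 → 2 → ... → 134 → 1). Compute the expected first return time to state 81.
E[T_81 | X_0 = 81] = 134

The chain cycles deterministically, so starting at state 81 it returns in exactly 134 steps. Equivalently, the stationary distribution is uniform π_j = 1/134 for every state j, so by Kac's formula E[T_81] = 1/π_81 = 134.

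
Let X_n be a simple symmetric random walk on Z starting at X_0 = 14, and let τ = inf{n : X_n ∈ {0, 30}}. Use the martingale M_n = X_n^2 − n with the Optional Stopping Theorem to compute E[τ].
E[τ] = 224

M_n = X_n^2 − n is a martingale (since E[X_{n+1}^2 | F_n] = X_n^2 + 1). By OST (τ has finite mean in a bounded region), E[M_τ] = E[M_0] = X_0^2 − 0 = 14^2 = 196. Also E[M_τ] = E[X_τ^2] − E[τ]. The walk exits at 0 or 30, with P(hit 30 first) = 14/30, so E[X_τ^2] = 30^2 · 14/30 + 0 = 420. Thus E[τ] = E[X_τ^2] − E[M_τ] = 420 − 196 = 224 = 14(30 − 14) = 224.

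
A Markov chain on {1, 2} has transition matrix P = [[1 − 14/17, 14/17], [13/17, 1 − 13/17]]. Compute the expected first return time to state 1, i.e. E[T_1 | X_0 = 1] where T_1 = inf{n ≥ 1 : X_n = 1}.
E[T_1 | X_0 = 1] = 1/π_1 = 27/13

For an irreducible recurrent Markov chain with stationary distribution π, E[T_i | X_0 = i] = 1/π_i (Kac's formula). Here π_1 = (13/17)/(14/17 + 13/17) = (13/17)/(27/17) = 13/27, so E[T_1 | X_0 = 1] = 1/π_1 = (14/17 + 13/17)/(13/17) = (27/17)/(13/17) = 27/13.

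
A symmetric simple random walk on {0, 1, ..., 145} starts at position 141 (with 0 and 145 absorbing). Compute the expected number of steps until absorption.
E[τ | X_0 = 141] = 564

Let v_k = E[τ | X_0 = k]. Boundary: v_0 = v_145 = 0. Recurrence: v_k = 1 + (v_{k-1} + v_{k+1})/2 for 1 ≤ k ≤ 144. The particular solution to v_k − (v_{k-1} + v_{k+1})/2 = 1 is v_k = −k^2. Adding homogeneous solution A + B k and matching boundaries gives v_k = k (145 − k). Substituting k = 141: v_141 = 141 · 4 = 564.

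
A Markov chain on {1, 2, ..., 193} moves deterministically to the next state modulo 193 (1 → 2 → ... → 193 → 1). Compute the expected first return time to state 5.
E[T_5 | X_0 = 5] = 193

The chain cycles deterministically, so starting at state 5 it returns in exactly 193 steps. Equivalently, the stationary distribution is uniform π_j = 1/193 for every state j, so by Kac's formula E[T_5] = 1/π_5 = 193.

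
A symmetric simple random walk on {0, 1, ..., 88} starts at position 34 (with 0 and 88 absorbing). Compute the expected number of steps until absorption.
E[τ | X_0 = 34] = 1836

Let v_k = E[τ | X_0 = k]. Boundary: v_0 = v_88 = 0. Recurrence: v_k = 1 + (v_{k-1} + v_{k+1})/2 for 1 ≤ k ≤ 87. The particular solution to v_k − (v_{k-1} + v_{k+1})/2 = 1 is v_k = −k^2. Adding homogeneous solution A + B k and matching boundaries gives v_k = k (88 − k). Substituting k = 34: v_34 = 34 · 54 = 1836.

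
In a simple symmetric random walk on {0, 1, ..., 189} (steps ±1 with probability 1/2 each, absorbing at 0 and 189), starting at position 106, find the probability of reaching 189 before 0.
P(hit 189 before 0) = 106/189

Let u_k = P(hit 189 before 0 | start at k). Then u_0 = 0, u_189 = 1, and u_k = u_{k-1}/2 + u_{k+1}/2 for 1 ≤ k ≤ 188. This harmonic recurrence is solved by u_k = k/189, giving u_106 = 106/189.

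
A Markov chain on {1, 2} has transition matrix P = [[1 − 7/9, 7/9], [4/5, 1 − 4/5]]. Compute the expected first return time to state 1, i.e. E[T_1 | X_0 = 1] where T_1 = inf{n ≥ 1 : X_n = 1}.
E[T_1 | X_0 = 1] = 1/π_1 = 71/36

For an irreducible recurrent Markov chain with stationary distribution π, E[T_i | X_0 = i] = 1/π_i (Kac's formula). Here π_1 = (4/5)/(7/9 + 4/5) = (4/5)/(71/45) = 36/71, so E[T_1 | X_0 = 1] = 1/π_1 = (7/9 + 4/5)/(4/5) = (71/45)/(4/5) = 71/36.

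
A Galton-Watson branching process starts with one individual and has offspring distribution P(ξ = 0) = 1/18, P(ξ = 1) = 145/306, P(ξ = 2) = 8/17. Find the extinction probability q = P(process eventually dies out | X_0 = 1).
q = 17/144

The pgf is f(s) = 1/18 + 145/306·s + 8/17·s². The extinction probability q is the smallest fixed point of f in [0, 1]. Setting s = f(s):
  8/17·s² + (145/306 − 1)·s + 1/18 = 0
  8/17·s² − (1/18 + 8/17)·s + 1/18 = 0
which factors as (s − 1)·(8/17·s − 1/18) = 0, giving roots s = 1 and s = (1/18)/(8/17) = 17/144.
Mean offspring μ = 145/306 + 2·8/17 = 433/306 > 1 (supercritical), so q < 1. The extinction probability is the smaller root: q = (1/18)/(8/17) = 17/144.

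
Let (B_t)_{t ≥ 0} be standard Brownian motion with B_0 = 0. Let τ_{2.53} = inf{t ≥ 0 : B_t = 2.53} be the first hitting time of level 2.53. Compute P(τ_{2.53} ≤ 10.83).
P(τ_{2.53} ≤ 10.83) = 2(1 − Φ(2.53/√10.83)) = 2(1 − Φ(0.7688)) ≈ 0.4420

By the reflection principle for standard BM, P(τ_b ≤ t) = 2 · P(B_t ≥ b). Since B_t ~ N(0, t), P(B_t ≥ 2.53) = 1 − Φ(2.53/√t) = 1 − Φ(2.53/√10.83) = 1 − Φ(0.7688) ≈ 0.22101. Doubling: P(τ_{2.53} ≤ 10.83) ≈ 2 · 0.22101 = 0.44202 ≈ 0.4420.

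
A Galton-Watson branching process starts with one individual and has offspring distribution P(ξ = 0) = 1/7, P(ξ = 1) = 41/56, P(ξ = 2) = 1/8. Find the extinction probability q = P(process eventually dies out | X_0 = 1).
q = 1

Mean offspring μ = 0·1/7 + 1·41/56 + 2·1/8 = 55/56 ≤ 1. For μ ≤ 1 with offspring not concentrated at 1, the Galton-Watson process goes extinct almost surely, so q = 1.
(Algebraic check: The pgf is f(s) = 1/7 + 41/56·s + 1/8·s². The extinction probability q is the smallest fixed point of f in [0, 1]. Setting s = f(s):
  1/8·s² + (41/56 − 1)·s + 1/7 = 0
  1/8·s² − (1/7 + 1/8)·s + 1/7 = 0
which factors as (s − 1)·(1/8·s − 1/7) = 0, giving roots s = 1 and s = (1/7)/(1/8) = 8/7. Since 8/7 ≥ 1, the smallest root in [0, 1] is s = 1.)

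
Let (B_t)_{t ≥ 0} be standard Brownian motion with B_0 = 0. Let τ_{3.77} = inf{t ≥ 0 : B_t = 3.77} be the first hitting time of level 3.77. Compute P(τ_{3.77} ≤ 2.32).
P(τ_{3.77} ≤ 2.32) = 2(1 − Φ(3.77/√2.32)) = 2(1 − Φ(2.4751)) ≈ 0.0133

By the reflection principle for standard BM, P(τ_b ≤ t) = 2 · P(B_t ≥ b). Since B_t ~ N(0, t), P(B_t ≥ 3.77) = 1 − Φ(3.77/√t) = 1 − Φ(3.77/√2.32) = 1 − Φ(2.4751) ≈ 0.00666. Doubling: P(τ_{3.77} ≤ 2.32) ≈ 2 · 0.00666 = 0.01332 ≈ 0.0133.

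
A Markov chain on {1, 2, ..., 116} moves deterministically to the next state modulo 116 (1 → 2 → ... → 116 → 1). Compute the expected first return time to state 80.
E[T_80 | X_0 = 80] = 116

The chain cycles deterministically, so starting at state 80 it returns in exactly 116 steps. Equivalently, the stationary distribution is uniform π_j = 1/116 for every state j, so by Kac's formula E[T_80] = 1/π_80 = 116.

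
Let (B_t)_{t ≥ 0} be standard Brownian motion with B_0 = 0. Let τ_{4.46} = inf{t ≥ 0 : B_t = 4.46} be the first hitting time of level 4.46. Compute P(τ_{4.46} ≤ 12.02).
P(τ_{4.46} ≤ 12.02) = 2(1 − Φ(4.46/√12.02)) = 2(1 − Φ(1.2864)) ≈ 0.1983

By the reflection principle for standard BM, P(τ_b ≤ t) = 2 · P(B_t ≥ b). Since B_t ~ N(0, t), P(B_t ≥ 4.46) = 1 − Φ(4.46/√t) = 1 − Φ(4.46/√12.02) = 1 − Φ(1.2864) ≈ 0.09915. Doubling: P(τ_{4.46} ≤ 12.02) ≈ 2 · 0.09915 = 0.19830 ≈ 0.1983.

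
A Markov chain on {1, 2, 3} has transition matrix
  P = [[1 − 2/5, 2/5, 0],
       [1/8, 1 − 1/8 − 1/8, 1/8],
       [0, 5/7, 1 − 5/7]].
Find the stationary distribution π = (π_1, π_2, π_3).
π = (25/119, 80/119, 2/17)

This is a birth-death chain on three states, which satisfies detailed balance: π_1 · P_{12} = π_2 · P_{21} and π_2 · P_{23} = π_3 · P_{32}.
From π_1 · 2/5 = π_2 · 1/8: π_2/π_1 = (2/5)/(1/8) = 16/5.
From π_2 · 1/8 = π_3 · 5/7: π_3/π_2 = (1/8)/(5/7) = 7/40.
Take π_1 proportional to 1; then unnormalized π = (1, 16/5, 14/25). Normalize by dividing by the sum 119/25:
  π = (25/119, 80/119, 2/17).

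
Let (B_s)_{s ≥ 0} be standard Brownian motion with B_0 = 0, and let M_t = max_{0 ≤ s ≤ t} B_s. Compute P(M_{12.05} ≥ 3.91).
P(M_{12.05} ≥ 3.91) = 2·P(B_{12.05} ≥ 3.91) = 2(1 − Φ(3.91/√12.05)) ≈ 0.2600

By the reflection principle for Brownian motion, P(M_t ≥ a) = 2 · P(B_t ≥ a) for a ≥ 0. Since B_t ~ N(0, t), P(B_t ≥ 3.91) = 1 − Φ(3.91/√t) = 1 − Φ(3.91/√12.05) = 1 − Φ(1.1264). So
  P(M_{12.05} ≥ 3.91) = 2(1 − Φ(1.1264)) ≈ 0.2600.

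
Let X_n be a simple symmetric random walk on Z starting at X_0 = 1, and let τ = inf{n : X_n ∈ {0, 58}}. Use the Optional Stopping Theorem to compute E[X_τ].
E[X_τ] = 1

X_n is a martingale and τ is a bounded-mean stopping time (indeed τ is finite a.s. with bounded expectation since the walk is in a bounded region). By the OST, E[X_τ] = E[X_0] = 1. Equivalently: E[X_τ] = 58 · P(hit 58 first) + 0 · P(hit 0 first) = 58 · (1/58) = 1.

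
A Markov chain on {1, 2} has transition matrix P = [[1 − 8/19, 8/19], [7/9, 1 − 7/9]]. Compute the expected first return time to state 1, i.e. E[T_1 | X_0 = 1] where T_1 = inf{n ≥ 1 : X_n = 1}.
E[T_1 | X_0 = 1] = 1/π_1 = 205/133

For an irreducible recurrent Markov chain with stationary distribution π, E[T_i | X_0 = i] = 1/π_i (Kac's formula). Here π_1 = (7/9)/(8/19 + 7/9) = (7/9)/(205/171) = 133/205, so E[T_1 | X_0 = 1] = 1/π_1 = (8/19 + 7/9)/(7/9) = (205/171)/(7/9) = 205/133.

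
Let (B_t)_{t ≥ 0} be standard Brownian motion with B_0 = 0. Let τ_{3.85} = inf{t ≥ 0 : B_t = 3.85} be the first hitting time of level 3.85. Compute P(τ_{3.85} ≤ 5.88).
P(τ_{3.85} ≤ 5.88) = 2(1 − Φ(3.85/√5.88)) = 2(1 − Φ(1.5877)) ≈ 0.1124

By the reflection principle for standard BM, P(τ_b ≤ t) = 2 · P(B_t ≥ b). Since B_t ~ N(0, t), P(B_t ≥ 3.85) = 1 − Φ(3.85/√t) = 1 − Φ(3.85/√5.88) = 1 − Φ(1.5877) ≈ 0.05618. Doubling: P(τ_{3.85} ≤ 5.88) ≈ 2 · 0.05618 = 0.11236 ≈ 0.1124.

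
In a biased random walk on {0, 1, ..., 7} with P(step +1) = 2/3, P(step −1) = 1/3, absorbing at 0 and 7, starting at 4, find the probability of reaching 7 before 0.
P(hit 7 before 0) = (1 − (1/2)^4) / (1 − (1/2)^7) = 120/127

Let u_k denote P(reach 7 before 0 | start at k). Boundary: u_0 = 0, u_7 = 1. Recurrence: u_k = 2/3·u_{k+1} + 1/3·u_{k-1} for 1 ≤ k ≤ 6. Try u_k = A + B·r^k with r = q/p = (1/3)/(2/3) = 1/2. Substitution satisfies the recurrence; boundary conditions give:
  u_k = (1 − r^k) / (1 − r^N) = (1 − (1/2)^4) / (1 − (1/2)^7) = 120/127.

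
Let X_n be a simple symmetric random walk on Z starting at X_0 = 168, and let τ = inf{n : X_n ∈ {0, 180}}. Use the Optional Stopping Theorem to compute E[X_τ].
E[X_τ] = 168

X_n is a martingale and τ is a bounded-mean stopping time (indeed τ is finite a.s. with bounded expectation since the walk is in a bounded region). By the OST, E[X_τ] = E[X_0] = 168. Equivalently: E[X_τ] = 180 · P(hit 180 first) + 0 · P(hit 0 first) = 180 · (168/180) = 168.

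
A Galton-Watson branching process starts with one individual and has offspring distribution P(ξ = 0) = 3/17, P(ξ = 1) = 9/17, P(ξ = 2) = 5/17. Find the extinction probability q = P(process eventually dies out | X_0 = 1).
q = 3/5

The pgf is f(s) = 3/17 + 9/17·s + 5/17·s². The extinction probability q is the smallest fixed point of f in [0, 1]. Setting s = f(s):
  5/17·s² + (9/17 − 1)·s + 3/17 = 0
  5/17·s² − (3/17 + 5/17)·s + 3/17 = 0
which factors as (s − 1)·(5/17·s − 3/17) = 0, giving roots s = 1 and s = (3/17)/(5/17) = 3/5.
Mean offspring μ = 9/17 + 2·5/17 = 19/17 > 1 (supercritical), so q < 1. The extinction probability is the smaller root: q = (3/17)/(5/17) = 3/5.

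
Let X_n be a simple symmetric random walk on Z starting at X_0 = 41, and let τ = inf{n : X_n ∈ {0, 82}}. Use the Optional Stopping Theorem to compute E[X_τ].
E[X_τ] = 41

X_n is a martingale and τ is a bounded-mean stopping time (indeed τ is finite a.s. with bounded expectation since the walk is in a bounded region). By the OST, E[X_τ] = E[X_0] = 41. Equivalently: E[X_τ] = 82 · P(hit 82 first) + 0 · P(hit 0 first) = 82 · (41/82) = 41.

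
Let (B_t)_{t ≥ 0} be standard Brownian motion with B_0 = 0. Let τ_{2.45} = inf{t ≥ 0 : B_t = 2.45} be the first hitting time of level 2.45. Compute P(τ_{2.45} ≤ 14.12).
P(τ_{2.45} ≤ 14.12) = 2(1 − Φ(2.45/√14.12)) = 2(1 − Φ(0.6520)) ≈ 0.5144

By the reflection principle for standard BM, P(τ_b ≤ t) = 2 · P(B_t ≥ b). Since B_t ~ N(0, t), P(B_t ≥ 2.45) = 1 − Φ(2.45/√t) = 1 − Φ(2.45/√14.12) = 1 − Φ(0.6520) ≈ 0.25720. Doubling: P(τ_{2.45} ≤ 14.12) ≈ 2 · 0.25720 = 0.51440 ≈ 0.5144.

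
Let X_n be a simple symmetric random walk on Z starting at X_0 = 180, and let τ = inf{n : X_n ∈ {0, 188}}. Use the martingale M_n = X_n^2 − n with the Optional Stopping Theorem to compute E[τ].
E[τ] = 1440

M_n = X_n^2 − n is a martingale (since E[X_{n+1}^2 | F_n] = X_n^2 + 1). By OST (τ has finite mean in a bounded region), E[M_τ] = E[M_0] = X_0^2 − 0 = 180^2 = 32400. Also E[M_τ] = E[X_τ^2] − E[τ]. The walk exits at 0 or 188, with P(hit 188 first) = 180/188, so E[X_τ^2] = 188^2 · 180/188 + 0 = 33840. Thus E[τ] = E[X_τ^2] − E[M_τ] = 33840 − 32400 = 1440 = 180(188 − 180) = 1440.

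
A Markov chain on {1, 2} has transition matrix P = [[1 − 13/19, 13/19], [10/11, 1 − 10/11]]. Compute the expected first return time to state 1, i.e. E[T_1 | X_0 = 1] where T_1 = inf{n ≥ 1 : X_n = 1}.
E[T_1 | X_0 = 1] = 1/π_1 = 333/190

For an irreducible recurrent Markov chain with stationary distribution π, E[T_i | X_0 = i] = 1/π_i (Kac's formula). Here π_1 = (10/11)/(13/19 + 10/11) = (10/11)/(333/209) = 190/333, so E[T_1 | X_0 = 1] = 1/π_1 = (13/19 + 10/11)/(10/11) = (333/209)/(10/11) = 333/190.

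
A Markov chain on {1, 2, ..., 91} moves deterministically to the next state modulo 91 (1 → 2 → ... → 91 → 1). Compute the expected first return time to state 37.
E[T_37 | X_0 = 37] = 91

The chain cycles deterministically, so starting at state 37 it returns in exactly 91 steps. Equivalently, the stationary distribution is uniform π_j = 1/91 for every state j, so by Kac's formula E[T_37] = 1/π_37 = 91.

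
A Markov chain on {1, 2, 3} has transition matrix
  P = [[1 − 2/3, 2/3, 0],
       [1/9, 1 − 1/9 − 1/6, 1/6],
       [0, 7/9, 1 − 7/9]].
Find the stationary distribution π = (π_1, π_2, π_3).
π = (7/58, 21/29, 9/58)

This is a birth-death chain on three states, which satisfies detailed balance: π_1 · P_{12} = π_2 · P_{21} and π_2 · P_{23} = π_3 · P_{32}.
From π_1 · 2/3 = π_2 · 1/9: π_2/π_1 = (2/3)/(1/9) = 6.
From π_2 · 1/6 = π_3 · 7/9: π_3/π_2 = (1/6)/(7/9) = 3/14.
Take π_1 proportional to 1; then unnormalized π = (1, 6, 9/7). Normalize by dividing by the sum 58/7:
  π = (7/58, 21/29, 9/58).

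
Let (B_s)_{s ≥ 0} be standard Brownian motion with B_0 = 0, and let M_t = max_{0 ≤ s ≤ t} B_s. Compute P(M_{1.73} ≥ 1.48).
P(M_{1.73} ≥ 1.48) = 2·P(B_{1.73} ≥ 1.48) = 2(1 − Φ(1.48/√1.73)) ≈ 0.2605

By the reflection principle for Brownian motion, P(M_t ≥ a) = 2 · P(B_t ≥ a) for a ≥ 0. Since B_t ~ N(0, t), P(B_t ≥ 1.48) = 1 − Φ(1.48/√t) = 1 − Φ(1.48/√1.73) = 1 − Φ(1.1252). So
  P(M_{1.73} ≥ 1.48) = 2(1 − Φ(1.1252)) ≈ 0.2605.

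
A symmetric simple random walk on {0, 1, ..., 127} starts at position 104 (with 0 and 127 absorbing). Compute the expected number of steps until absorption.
E[τ | X_0 = 104] = 2392

Let v_k = E[τ | X_0 = k]. Boundary: v_0 = v_127 = 0. Recurrence: v_k = 1 + (v_{k-1} + v_{k+1})/2 for 1 ≤ k ≤ 126. The particular solution to v_k − (v_{k-1} + v_{k+1})/2 = 1 is v_k = −k^2. Adding homogeneous solution A + B k and matching boundaries gives v_k = k (127 − k). Substituting k = 104: v_104 = 104 · 23 = 2392.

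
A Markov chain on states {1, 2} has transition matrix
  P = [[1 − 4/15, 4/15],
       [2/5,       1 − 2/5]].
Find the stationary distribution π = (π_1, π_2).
π_1 = 3/5, π_2 = 2/5

Solve πP = π with π_1 + π_2 = 1. From πP = π: π_1 · (1 − 4/15) + π_2 · 2/5 = π_1 ⇒ π_2 · 2/5 = π_1 · 4/15 ⇒ π_2/π_1 = (4/15)/(2/5) = 2/3. Together with π_1 + π_2 = 1:
  π_1 = (2/5)/(4/15 + 2/5) = (2/5)/(2/3) = 3/5,
  π_2 = (4/15)/(4/15 + 2/5) = (4/15)/(2/3) = 2/5.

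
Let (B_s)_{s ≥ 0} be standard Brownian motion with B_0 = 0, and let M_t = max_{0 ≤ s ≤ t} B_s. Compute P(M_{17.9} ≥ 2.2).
P(M_{17.9} ≥ 2.2) = 2·P(B_{17.9} ≥ 2.2) = 2(1 − Φ(2.2/√17.9)) ≈ 0.6031

By the reflection principle for Brownian motion, P(M_t ≥ a) = 2 · P(B_t ≥ a) for a ≥ 0. Since B_t ~ N(0, t), P(B_t ≥ 2.2) = 1 − Φ(2.2/√t) = 1 − Φ(2.2/√17.9) = 1 − Φ(0.5200). So
  P(M_{17.9} ≥ 2.2) = 2(1 − Φ(0.5200)) ≈ 0.6031.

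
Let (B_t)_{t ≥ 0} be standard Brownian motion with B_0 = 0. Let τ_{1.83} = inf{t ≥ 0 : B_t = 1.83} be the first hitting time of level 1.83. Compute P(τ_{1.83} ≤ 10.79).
P(τ_{1.83} ≤ 10.79) = 2(1 − Φ(1.83/√10.79)) = 2(1 − Φ(0.5571)) ≈ 0.5775

By the reflection principle for standard BM, P(τ_b ≤ t) = 2 · P(B_t ≥ b). Since B_t ~ N(0, t), P(B_t ≥ 1.83) = 1 − Φ(1.83/√t) = 1 − Φ(1.83/√10.79) = 1 − Φ(0.5571) ≈ 0.28873. Doubling: P(τ_{1.83} ≤ 10.79) ≈ 2 · 0.28873 = 0.57746 ≈ 0.5775.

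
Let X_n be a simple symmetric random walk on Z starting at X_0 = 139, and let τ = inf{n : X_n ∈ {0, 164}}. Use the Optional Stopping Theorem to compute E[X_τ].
E[X_τ] = 139

X_n is a martingale and τ is a bounded-mean stopping time (indeed τ is finite a.s. with bounded expectation since the walk is in a bounded region). By the OST, E[X_τ] = E[X_0] = 139. Equivalently: E[X_τ] = 164 · P(hit 164 first) + 0 · P(hit 0 first) = 164 · (139/164) = 139.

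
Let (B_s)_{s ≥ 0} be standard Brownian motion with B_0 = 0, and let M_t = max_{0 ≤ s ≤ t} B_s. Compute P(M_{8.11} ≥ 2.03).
P(M_{8.11} ≥ 2.03) = 2·P(B_{8.11} ≥ 2.03) = 2(1 − Φ(2.03/√8.11)) ≈ 0.4760

By the reflection principle for Brownian motion, P(M_t ≥ a) = 2 · P(B_t ≥ a) for a ≥ 0. Since B_t ~ N(0, t), P(B_t ≥ 2.03) = 1 − Φ(2.03/√t) = 1 − Φ(2.03/√8.11) = 1 − Φ(0.7128). So
  P(M_{8.11} ≥ 2.03) = 2(1 − Φ(0.7128)) ≈ 0.4760.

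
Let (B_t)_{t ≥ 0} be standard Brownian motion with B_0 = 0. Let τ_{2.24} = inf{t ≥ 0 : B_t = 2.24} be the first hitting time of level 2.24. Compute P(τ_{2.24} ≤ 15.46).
P(τ_{2.24} ≤ 15.46) = 2(1 − Φ(2.24/√15.46)) = 2(1 − Φ(0.5697)) ≈ 0.5689

By the reflection principle for standard BM, P(τ_b ≤ t) = 2 · P(B_t ≥ b). Since B_t ~ N(0, t), P(B_t ≥ 2.24) = 1 − Φ(2.24/√t) = 1 − Φ(2.24/√15.46) = 1 − Φ(0.5697) ≈ 0.28444. Doubling: P(τ_{2.24} ≤ 15.46) ≈ 2 · 0.28444 = 0.56888 ≈ 0.5689.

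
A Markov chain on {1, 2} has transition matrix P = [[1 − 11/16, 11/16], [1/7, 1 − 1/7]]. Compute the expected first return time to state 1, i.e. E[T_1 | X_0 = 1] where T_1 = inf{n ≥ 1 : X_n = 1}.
E[T_1 | X_0 = 1] = 1/π_1 = 93/16

For an irreducible recurrent Markov chain with stationary distribution π, E[T_i | X_0 = i] = 1/π_i (Kac's formula). Here π_1 = (1/7)/(11/16 + 1/7) = (1/7)/(93/112) = 16/93, so E[T_1 | X_0 = 1] = 1/π_1 = (11/16 + 1/7)/(1/7) = (93/112)/(1/7) = 93/16.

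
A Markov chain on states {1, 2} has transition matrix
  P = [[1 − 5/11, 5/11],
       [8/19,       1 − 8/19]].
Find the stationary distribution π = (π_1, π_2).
π_1 = 88/183, π_2 = 95/183

Solve πP = π with π_1 + π_2 = 1. From πP = π: π_1 · (1 − 5/11) + π_2 · 8/19 = π_1 ⇒ π_2 · 8/19 = π_1 · 5/11 ⇒ π_2/π_1 = (5/11)/(8/19) = 95/88. Together with π_1 + π_2 = 1:
  π_1 = (8/19)/(5/11 + 8/19) = (8/19)/(183/209) = 88/183,
  π_2 = (5/11)/(5/11 + 8/19) = (5/11)/(183/209) = 95/183.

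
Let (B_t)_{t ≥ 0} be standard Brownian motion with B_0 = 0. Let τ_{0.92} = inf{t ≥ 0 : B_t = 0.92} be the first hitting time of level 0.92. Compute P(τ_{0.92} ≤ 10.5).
P(τ_{0.92} ≤ 10.5) = 2(1 − Φ(0.92/√10.5)) = 2(1 − Φ(0.2839)) ≈ 0.7765

By the reflection principle for standard BM, P(τ_b ≤ t) = 2 · P(B_t ≥ b). Since B_t ~ N(0, t), P(B_t ≥ 0.92) = 1 − Φ(0.92/√t) = 1 − Φ(0.92/√10.5) = 1 − Φ(0.2839) ≈ 0.38824. Doubling: P(τ_{0.92} ≤ 10.5) ≈ 2 · 0.38824 = 0.77648 ≈ 0.7765.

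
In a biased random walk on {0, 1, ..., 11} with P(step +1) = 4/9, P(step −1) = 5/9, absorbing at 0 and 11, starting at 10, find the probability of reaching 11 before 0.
P(hit 11 before 0) = (1 − (5/4)^10) / (1 − (5/4)^11) = 34868196/44633821

Let u_k denote P(reach 11 before 0 | start at k). Boundary: u_0 = 0, u_11 = 1. Recurrence: u_k = 4/9·u_{k+1} + 5/9·u_{k-1} for 1 ≤ k ≤ 10. Try u_k = A + B·r^k with r = q/p = (5/9)/(4/9) = 5/4. Substitution satisfies the recurrence; boundary conditions give:
  u_k = (1 − r^k) / (1 − r^N) = (1 − (5/4)^10) / (1 − (5/4)^11) = 34868196/44633821.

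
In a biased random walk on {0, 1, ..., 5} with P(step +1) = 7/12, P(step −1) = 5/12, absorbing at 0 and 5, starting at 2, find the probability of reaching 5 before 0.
P(hit 5 before 0) = (1 − (5/7)^2) / (1 − (5/7)^5) = 4116/6841

Let u_k denote P(reach 5 before 0 | start at k). Boundary: u_0 = 0, u_5 = 1. Recurrence: u_k = 7/12·u_{k+1} + 5/12·u_{k-1} for 1 ≤ k ≤ 4. Try u_k = A + B·r^k with r = q/p = (5/12)/(7/12) = 5/7. Substitution satisfies the recurrence; boundary conditions give:
  u_k = (1 − r^k) / (1 − r^N) = (1 − (5/7)^2) / (1 − (5/7)^5) = 4116/6841.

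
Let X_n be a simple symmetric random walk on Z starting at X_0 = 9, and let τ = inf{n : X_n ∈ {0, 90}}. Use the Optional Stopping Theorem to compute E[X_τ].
E[X_τ] = 9

X_n is a martingale and τ is a bounded-mean stopping time (indeed τ is finite a.s. with bounded expectation since the walk is in a bounded region). By the OST, E[X_τ] = E[X_0] = 9. Equivalently: E[X_τ] = 90 · P(hit 90 first) + 0 · P(hit 0 first) = 90 · (9/90) = 9.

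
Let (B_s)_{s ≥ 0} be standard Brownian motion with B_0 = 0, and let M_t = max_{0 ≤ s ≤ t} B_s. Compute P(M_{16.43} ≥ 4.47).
P(M_{16.43} ≥ 4.47) = 2·P(B_{16.43} ≥ 4.47) = 2(1 − Φ(4.47/√16.43)) ≈ 0.2701

By the reflection principle for Brownian motion, P(M_t ≥ a) = 2 · P(B_t ≥ a) for a ≥ 0. Since B_t ~ N(0, t), P(B_t ≥ 4.47) = 1 − Φ(4.47/√t) = 1 − Φ(4.47/√16.43) = 1 − Φ(1.1028). So
  P(M_{16.43} ≥ 4.47) = 2(1 − Φ(1.1028)) ≈ 0.2701.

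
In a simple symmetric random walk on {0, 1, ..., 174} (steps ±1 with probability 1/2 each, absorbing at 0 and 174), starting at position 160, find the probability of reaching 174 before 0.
P(hit 174 before 0) = 160/174 = 80/87

Let u_k = P(hit 174 before 0 | start at k). Then u_0 = 0, u_174 = 1, and u_k = u_{k-1}/2 + u_{k+1}/2 for 1 ≤ k ≤ 173. This harmonic recurrence is solved by u_k = k/174, giving u_160 = 160/174 = 80/87.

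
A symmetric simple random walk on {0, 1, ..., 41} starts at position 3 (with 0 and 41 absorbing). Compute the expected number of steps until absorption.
E[τ | X_0 = 3] = 114

Let v_k = E[τ | X_0 = k]. Boundary: v_0 = v_41 = 0. Recurrence: v_k = 1 + (v_{k-1} + v_{k+1})/2 for 1 ≤ k ≤ 40. The particular solution to v_k − (v_{k-1} + v_{k+1})/2 = 1 is v_k = −k^2. Adding homogeneous solution A + B k and matching boundaries gives v_k = k (41 − k). Substituting k = 3: v_3 = 3 · 38 = 114.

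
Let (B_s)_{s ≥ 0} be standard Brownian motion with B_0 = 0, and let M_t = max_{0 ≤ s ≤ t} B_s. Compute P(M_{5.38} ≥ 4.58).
P(M_{5.38} ≥ 4.58) = 2·P(B_{5.38} ≥ 4.58) = 2(1 − Φ(4.58/√5.38)) ≈ 0.0483

By the reflection principle for Brownian motion, P(M_t ≥ a) = 2 · P(B_t ≥ a) for a ≥ 0. Since B_t ~ N(0, t), P(B_t ≥ 4.58) = 1 − Φ(4.58/√t) = 1 − Φ(4.58/√5.38) = 1 − Φ(1.9746). So
  P(M_{5.38} ≥ 4.58) = 2(1 − Φ(1.9746)) ≈ 0.0483.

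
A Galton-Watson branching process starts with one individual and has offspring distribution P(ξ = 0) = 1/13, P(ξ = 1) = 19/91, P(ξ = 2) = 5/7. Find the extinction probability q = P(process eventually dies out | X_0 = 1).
q = 7/65

The pgf is f(s) = 1/13 + 19/91·s + 5/7·s². The extinction probability q is the smallest fixed point of f in [0, 1]. Setting s = f(s):
  5/7·s² + (19/91 − 1)·s + 1/13 = 0
  5/7·s² − (1/13 + 5/7)·s + 1/13 = 0
which factors as (s − 1)·(5/7·s − 1/13) = 0, giving roots s = 1 and s = (1/13)/(5/7) = 7/65.
Mean offspring μ = 19/91 + 2·5/7 = 149/91 > 1 (supercritical), so q < 1. The extinction probability is the smaller root: q = (1/13)/(5/7) = 7/65.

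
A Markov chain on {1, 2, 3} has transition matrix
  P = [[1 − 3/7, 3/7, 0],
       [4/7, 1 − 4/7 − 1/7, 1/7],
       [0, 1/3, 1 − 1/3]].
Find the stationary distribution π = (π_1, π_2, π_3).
π = (14/29, 21/58, 9/58)

This is a birth-death chain on three states, which satisfies detailed balance: π_1 · P_{12} = π_2 · P_{21} and π_2 · P_{23} = π_3 · P_{32}.
From π_1 · 3/7 = π_2 · 4/7: π_2/π_1 = (3/7)/(4/7) = 3/4.
From π_2 · 1/7 = π_3 · 1/3: π_3/π_2 = (1/7)/(1/3) = 3/7.
Take π_1 proportional to 1; then unnormalized π = (1, 3/4, 9/28). Normalize by dividing by the sum 29/14:
  π = (14/29, 21/58, 9/58).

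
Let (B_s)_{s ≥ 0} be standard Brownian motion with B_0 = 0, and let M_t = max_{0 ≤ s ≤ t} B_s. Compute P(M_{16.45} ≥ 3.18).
P(M_{16.45} ≥ 3.18) = 2·P(B_{16.45} ≥ 3.18) = 2(1 − Φ(3.18/√16.45)) ≈ 0.4330

By the reflection principle for Brownian motion, P(M_t ≥ a) = 2 · P(B_t ≥ a) for a ≥ 0. Since B_t ~ N(0, t), P(B_t ≥ 3.18) = 1 − Φ(3.18/√t) = 1 − Φ(3.18/√16.45) = 1 − Φ(0.7841). So
  P(M_{16.45} ≥ 3.18) = 2(1 − Φ(0.7841)) ≈ 0.4330.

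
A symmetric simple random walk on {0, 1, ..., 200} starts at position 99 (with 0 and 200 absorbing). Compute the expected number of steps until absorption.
E[τ | X_0 = 99] = 9999

Let v_k = E[τ | X_0 = k]. Boundary: v_0 = v_200 = 0. Recurrence: v_k = 1 + (v_{k-1} + v_{k+1})/2 for 1 ≤ k ≤ 199. The particular solution to v_k − (v_{k-1} + v_{k+1})/2 = 1 is v_k = −k^2. Adding homogeneous solution A + B k and matching boundaries gives v_k = k (200 − k). Substituting k = 99: v_99 = 99 · 101 = 9999.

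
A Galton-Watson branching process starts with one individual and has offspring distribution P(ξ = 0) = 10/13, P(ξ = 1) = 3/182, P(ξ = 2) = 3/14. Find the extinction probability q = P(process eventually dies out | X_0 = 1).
q = 1

Mean offspring μ = 0·10/13 + 1·3/182 + 2·3/14 = 81/182 ≤ 1. For μ ≤ 1 with offspring not concentrated at 1, the Galton-Watson process goes extinct almost surely, so q = 1.
(Algebraic check: The pgf is f(s) = 10/13 + 3/182·s + 3/14·s². The extinction probability q is the smallest fixed point of f in [0, 1]. Setting s = f(s):
  3/14·s² + (3/182 − 1)·s + 10/13 = 0
  3/14·s² − (10/13 + 3/14)·s + 10/13 = 0
which factors as (s − 1)·(3/14·s − 10/13) = 0, giving roots s = 1 and s = (10/13)/(3/14) = 140/39. Since 140/39 ≥ 1, the smallest root in [0, 1] is s = 1.)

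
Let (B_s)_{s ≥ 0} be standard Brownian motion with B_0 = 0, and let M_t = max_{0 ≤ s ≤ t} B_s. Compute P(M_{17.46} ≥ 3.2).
P(M_{17.46} ≥ 3.2) = 2·P(B_{17.46} ≥ 3.2) = 2(1 − Φ(3.2/√17.46)) ≈ 0.4438

By the reflection principle for Brownian motion, P(M_t ≥ a) = 2 · P(B_t ≥ a) for a ≥ 0. Since B_t ~ N(0, t), P(B_t ≥ 3.2) = 1 − Φ(3.2/√t) = 1 − Φ(3.2/√17.46) = 1 − Φ(0.7658). So
  P(M_{17.46} ≥ 3.2) = 2(1 − Φ(0.7658)) ≈ 0.4438.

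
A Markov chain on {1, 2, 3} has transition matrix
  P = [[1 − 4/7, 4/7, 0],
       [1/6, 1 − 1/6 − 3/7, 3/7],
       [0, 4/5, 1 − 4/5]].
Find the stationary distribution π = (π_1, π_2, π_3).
π = (49/307, 168/307, 90/307)

This is a birth-death chain on three states, which satisfies detailed balance: π_1 · P_{12} = π_2 · P_{21} and π_2 · P_{23} = π_3 · P_{32}.
From π_1 · 4/7 = π_2 · 1/6: π_2/π_1 = (4/7)/(1/6) = 24/7.
From π_2 · 3/7 = π_3 · 4/5: π_3/π_2 = (3/7)/(4/5) = 15/28.
Take π_1 proportional to 1; then unnormalized π = (1, 24/7, 90/49). Normalize by dividing by the sum 307/49:
  π = (49/307, 168/307, 90/307).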